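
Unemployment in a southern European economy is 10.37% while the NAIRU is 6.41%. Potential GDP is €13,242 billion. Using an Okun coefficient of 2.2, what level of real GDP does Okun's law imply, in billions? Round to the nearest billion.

Unemployment gap = 10.37 - 6.41 = 3.96 points, so the output gap is -2.2 × 3.96 = -8.712%.
Actual GDP = 13242 × (1 - 8.712/100) = 13242 × 0.91288 ≈ 12088 billion.

€12,088 billion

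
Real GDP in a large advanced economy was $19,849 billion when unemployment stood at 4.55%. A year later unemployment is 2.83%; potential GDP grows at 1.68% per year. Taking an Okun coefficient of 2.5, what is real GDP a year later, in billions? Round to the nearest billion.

Δu = 2.83 - 4.55 = -1.72 points.
Okun's law (growth form): g_Y = g_Y* - β × Δu = 1.68 - 2.5 × (-1.72) = 1.68 + 4.3 = 5.98%.
Real GDP in the next year = 19849 × (1 + 5.98/100) = 19849 × 1.0598 ≈ 21036 billion.

$21,036 billion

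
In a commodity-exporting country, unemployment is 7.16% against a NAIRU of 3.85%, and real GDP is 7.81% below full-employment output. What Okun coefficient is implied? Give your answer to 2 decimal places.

β ≈ 2.36

Okun's law: output gap = -β × (u - u*).
-7.81 = -β × (7.16 - 3.85) = -β × 3.31, so β = 7.81/3.31 = 2.36.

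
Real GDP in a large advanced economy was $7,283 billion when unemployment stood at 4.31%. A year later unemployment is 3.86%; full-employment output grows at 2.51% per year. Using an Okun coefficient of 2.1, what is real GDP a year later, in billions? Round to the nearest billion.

$7,535 billion

Δu = 3.86 - 4.31 = -0.45 points.
Okun's law (growth form): g_Y = g_Y* - β × Δu = 2.51 - 2.1 × (-0.45) = 2.51 + 0.945 = 3.455%.
Real GDP in the next year = 7283 × (1 + 3.455/100) = 7283 × 1.03455 ≈ 7535 billion.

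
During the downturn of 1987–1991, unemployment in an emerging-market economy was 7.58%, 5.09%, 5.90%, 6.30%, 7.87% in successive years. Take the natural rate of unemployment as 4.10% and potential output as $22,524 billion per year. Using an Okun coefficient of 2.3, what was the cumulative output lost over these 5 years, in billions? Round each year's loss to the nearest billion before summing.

$6,341 billion

Year 1987: gap = -2.3 × (7.58 - 4.1) = -8.004%, loss ≈ 22524 × 8.004/100 ≈ 1803.
Year 1988: gap = -2.3 × (5.09 - 4.1) = -2.277%, loss ≈ 22524 × 2.277/100 ≈ 513.
Year 1989: gap = -2.3 × (5.9 - 4.1) = -4.14%, loss ≈ 22524 × 4.14/100 ≈ 932.
Year 1990: gap = -2.3 × (6.3 - 4.1) = -5.06%, loss ≈ 22524 × 5.06/100 ≈ 1140.
Year 1991: gap = -2.3 × (7.87 - 4.1) = -8.671%, loss ≈ 22524 × 8.671/100 ≈ 1953.
Total lost output = 1803 + 513 + 932 + 1140 + 1953 = 6341 billion.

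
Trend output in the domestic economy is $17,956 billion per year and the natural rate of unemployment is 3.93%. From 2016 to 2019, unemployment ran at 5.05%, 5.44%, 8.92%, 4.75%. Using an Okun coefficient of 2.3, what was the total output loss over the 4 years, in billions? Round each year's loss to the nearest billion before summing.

$3,487 billion

Year 2016: gap = -2.3 × (5.05 - 3.93) = -2.576%, loss ≈ 17956 × 2.576/100 ≈ 463.
Year 2017: gap = -2.3 × (5.44 - 3.93) = -3.473%, loss ≈ 17956 × 3.473/100 ≈ 624.
Year 2018: gap = -2.3 × (8.92 - 3.93) = -11.477%, loss ≈ 17956 × 11.477/100 ≈ 2061.
Year 2019: gap = -2.3 × (4.75 - 3.93) = -1.886%, loss ≈ 17956 × 1.886/100 ≈ 339.
Total lost output = 463 + 624 + 2061 + 339 = 3487 billion.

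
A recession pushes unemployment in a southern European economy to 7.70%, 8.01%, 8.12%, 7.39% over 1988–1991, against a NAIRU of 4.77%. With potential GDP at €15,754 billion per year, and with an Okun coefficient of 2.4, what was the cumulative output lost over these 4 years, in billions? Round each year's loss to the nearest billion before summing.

€4,591 billion

Year 1988: gap = -2.4 × (7.7 - 4.77) = -7.032%, loss ≈ 15754 × 7.032/100 ≈ 1108.
Year 1989: gap = -2.4 × (8.01 - 4.77) = -7.776%, loss ≈ 15754 × 7.776/100 ≈ 1225.
Year 1990: gap = -2.4 × (8.12 - 4.77) = -8.04%, loss ≈ 15754 × 8.04/100 ≈ 1267.
Year 1991: gap = -2.4 × (7.39 - 4.77) = -6.288%, loss ≈ 15754 × 6.288/100 ≈ 991.
Total lost output = 1108 + 1225 + 1267 + 991 = 4591 billion.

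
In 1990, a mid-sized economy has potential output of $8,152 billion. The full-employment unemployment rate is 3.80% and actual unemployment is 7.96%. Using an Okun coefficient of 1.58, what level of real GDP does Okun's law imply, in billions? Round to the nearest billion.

$7,616 billion

Unemployment gap = 7.96 - 3.8 = 4.16 points, so the output gap is -1.58 × 4.16 = -6.5728%.
Actual GDP = 8152 × (1 - 6.5728/100) = 8152 × 0.934272 ≈ 7616 billion.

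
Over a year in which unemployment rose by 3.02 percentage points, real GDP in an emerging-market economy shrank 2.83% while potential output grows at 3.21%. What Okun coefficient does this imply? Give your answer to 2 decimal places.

β ≈ 2.00

Growth form: g_Y = g_Y* - β × Δu, so β = (g_Y* - g_Y)/Δu.
β = (3.21 + 2.83)/3.02 = 6.04/3.02 = 2.00.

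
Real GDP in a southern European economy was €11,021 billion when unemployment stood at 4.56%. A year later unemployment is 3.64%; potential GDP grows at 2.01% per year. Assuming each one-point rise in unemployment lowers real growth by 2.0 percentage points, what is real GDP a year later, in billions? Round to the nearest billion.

Δu = 3.64 - 4.56 = -0.92 points.
Okun's law (growth form): g_Y = g_Y* - β × Δu = 2.01 - 2.0 × (-0.92) = 2.01 + 1.84 = 3.85%.
Real GDP in the next year = 11021 × (1 + 3.85/100) = 11021 × 1.0385 ≈ 11445 billion.

€11,445 billion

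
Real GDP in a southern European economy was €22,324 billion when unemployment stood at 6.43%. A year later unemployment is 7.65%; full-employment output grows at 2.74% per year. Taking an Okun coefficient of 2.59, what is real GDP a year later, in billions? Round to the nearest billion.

€22,230 billion

Δu = 7.65 - 6.43 = 1.22 points.
Okun's law (growth form): g_Y = g_Y* - β × Δu = 2.74 - 2.59 × (1.22) = 2.74 - 3.1598 = -0.4198%.
Real GDP in the next year = 22324 × (1 - 0.4198/100) = 22324 × 0.995802 ≈ 22230 billion.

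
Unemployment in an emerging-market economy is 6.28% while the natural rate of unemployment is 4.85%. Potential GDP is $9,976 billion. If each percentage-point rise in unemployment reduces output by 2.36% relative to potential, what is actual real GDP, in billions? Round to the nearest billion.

Unemployment gap = 6.28 - 4.85 = 1.43 points, so the output gap is -2.36 × 1.43 = -3.3748%.
Actual GDP = 9976 × (1 - 3.3748/100) = 9976 × 0.966252 ≈ 9639 billion.

$9,639 billion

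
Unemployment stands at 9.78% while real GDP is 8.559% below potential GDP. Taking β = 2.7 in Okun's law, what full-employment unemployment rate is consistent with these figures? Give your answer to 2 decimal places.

6.61%

From Okun's law, u - u* = -(output gap)/β = -(-8.559)/2.7 = 3.17 points.
So u* = 9.78 - 3.17 = 6.61%.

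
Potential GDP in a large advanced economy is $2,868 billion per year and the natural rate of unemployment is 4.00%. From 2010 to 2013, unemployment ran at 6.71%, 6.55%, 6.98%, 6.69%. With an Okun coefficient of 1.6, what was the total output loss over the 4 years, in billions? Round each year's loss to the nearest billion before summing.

$501 billion

Year 2010: gap = -1.6 × (6.71 - 4) = -4.336%, loss ≈ 2868 × 4.336/100 ≈ 124.
Year 2011: gap = -1.6 × (6.55 - 4) = -4.08%, loss ≈ 2868 × 4.08/100 ≈ 117.
Year 2012: gap = -1.6 × (6.98 - 4) = -4.768%, loss ≈ 2868 × 4.768/100 ≈ 137.
Year 2013: gap = -1.6 × (6.69 - 4) = -4.304%, loss ≈ 2868 × 4.304/100 ≈ 123.
Total lost output = 124 + 117 + 137 + 123 = 501 billion.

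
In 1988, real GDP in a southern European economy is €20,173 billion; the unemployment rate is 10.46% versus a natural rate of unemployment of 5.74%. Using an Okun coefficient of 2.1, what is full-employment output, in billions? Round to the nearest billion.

€22,393 billion

Unemployment gap = 10.46 - 5.74 = 4.72 points, so output gap = -2.1 × 4.72 = -9.912%.
Since Y = Y* × (1 + gap/100), Y* = 20173/0.90088 ≈ 22393 billion.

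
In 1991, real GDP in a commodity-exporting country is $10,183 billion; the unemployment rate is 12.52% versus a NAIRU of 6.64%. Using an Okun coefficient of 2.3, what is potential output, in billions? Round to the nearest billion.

$11,776 billion

Unemployment gap = 12.52 - 6.64 = 5.88 points, so output gap = -2.3 × 5.88 = -13.524%.
Since Y = Y* × (1 + gap/100), Y* = 10183/0.86476 ≈ 11776 billion.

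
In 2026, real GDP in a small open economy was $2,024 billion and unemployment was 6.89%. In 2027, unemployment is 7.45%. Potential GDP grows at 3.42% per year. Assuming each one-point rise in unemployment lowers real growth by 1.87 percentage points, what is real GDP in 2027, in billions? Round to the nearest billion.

Δu = 7.45 - 6.89 = 0.56 points.
Okun's law (growth form): g_Y = g_Y* - β × Δu = 3.42 - 1.87 × (0.56) = 3.42 - 1.0472 = 2.3728%.
Real GDP in the next year = 2024 × (1 + 2.3728/100) = 2024 × 1.023728 ≈ 2072 billion.

$2,072 billion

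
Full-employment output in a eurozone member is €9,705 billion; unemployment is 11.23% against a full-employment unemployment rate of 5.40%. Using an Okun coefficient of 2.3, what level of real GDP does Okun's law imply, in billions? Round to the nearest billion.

Unemployment gap = 11.23 - 5.4 = 5.83 points, so the output gap is -2.3 × 5.83 = -13.409%.
Actual GDP = 9705 × (1 - 13.409/100) = 9705 × 0.86591 ≈ 8404 billion.

€8,404 billion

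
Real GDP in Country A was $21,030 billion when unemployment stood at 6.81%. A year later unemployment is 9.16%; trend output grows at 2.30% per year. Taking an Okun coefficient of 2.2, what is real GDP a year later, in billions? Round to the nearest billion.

$20,426 billion

Δu = 9.16 - 6.81 = 2.35 points.
Okun's law (growth form): g_Y = g_Y* - β × Δu = 2.30 - 2.2 × (2.35) = 2.3 - 5.17 = -2.87%.
Real GDP in the next year = 21030 × (1 - 2.87/100) = 21030 × 0.9713 ≈ 20426 billion.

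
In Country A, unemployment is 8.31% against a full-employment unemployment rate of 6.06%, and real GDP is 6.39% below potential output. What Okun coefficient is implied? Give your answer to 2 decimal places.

β ≈ 2.84

Okun's law: output gap = -β × (u - u*).
-6.39 = -β × (8.31 - 6.06) = -β × 2.25, so β = 6.39/2.25 = 2.84.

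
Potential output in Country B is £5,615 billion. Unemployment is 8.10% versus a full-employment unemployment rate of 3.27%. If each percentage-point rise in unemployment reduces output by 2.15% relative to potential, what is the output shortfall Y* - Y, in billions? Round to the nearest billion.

Output gap = -2.15 × (8.1 - 3.27) = -2.15 × 4.83 = -10.3845%.
Actual GDP ≈ 5615 × 0.896155 ≈ 5032 billion, so the shortfall is 5615 - 5032 = 583 billion.

£583 billion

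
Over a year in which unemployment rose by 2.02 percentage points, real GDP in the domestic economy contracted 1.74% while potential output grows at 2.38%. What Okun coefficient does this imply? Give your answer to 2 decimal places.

β ≈ 2.04

Growth form: g_Y = g_Y* - β × Δu, so β = (g_Y* - g_Y)/Δu.
β = (2.38 + 1.74)/2.02 = 4.12/2.02 = 2.04.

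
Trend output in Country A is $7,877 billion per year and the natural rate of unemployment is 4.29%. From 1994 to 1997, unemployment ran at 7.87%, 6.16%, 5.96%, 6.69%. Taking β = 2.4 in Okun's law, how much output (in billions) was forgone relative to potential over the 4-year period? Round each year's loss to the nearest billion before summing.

Year 1994: gap = -2.4 × (7.87 - 4.29) = -8.592%, loss ≈ 7877 × 8.592/100 ≈ 677.
Year 1995: gap = -2.4 × (6.16 - 4.29) = -4.488%, loss ≈ 7877 × 4.488/100 ≈ 354.
Year 1996: gap = -2.4 × (5.96 - 4.29) = -4.008%, loss ≈ 7877 × 4.008/100 ≈ 316.
Year 1997: gap = -2.4 × (6.69 - 4.29) = -5.76%, loss ≈ 7877 × 5.76/100 ≈ 454.
Total lost output = 677 + 354 + 316 + 454 = 1801 billion.

$1,801 billion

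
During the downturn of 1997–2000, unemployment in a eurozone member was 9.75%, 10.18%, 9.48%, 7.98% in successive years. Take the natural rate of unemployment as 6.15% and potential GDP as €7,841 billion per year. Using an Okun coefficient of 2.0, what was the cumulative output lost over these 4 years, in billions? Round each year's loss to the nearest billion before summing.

€2,006 billion

Year 1997: gap = -2.0 × (9.75 - 6.15) = -7.2%, loss ≈ 7841 × 7.2/100 ≈ 565.
Year 1998: gap = -2.0 × (10.18 - 6.15) = -8.06%, loss ≈ 7841 × 8.06/100 ≈ 632.
Year 1999: gap = -2.0 × (9.48 - 6.15) = -6.66%, loss ≈ 7841 × 6.66/100 ≈ 522.
Year 2000: gap = -2.0 × (7.98 - 6.15) = -3.66%, loss ≈ 7841 × 3.66/100 ≈ 287.
Total lost output = 565 + 632 + 522 + 287 = 2006 billion.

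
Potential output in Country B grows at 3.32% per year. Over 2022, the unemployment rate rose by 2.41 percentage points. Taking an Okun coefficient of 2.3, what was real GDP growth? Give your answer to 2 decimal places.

Growth-rate Okun's law: g_Y = g_Y* - β × Δu.
g_Y = 3.32 - 2.3 × (2.41) = 3.32 - 5.543 = -2.223%, i.e. -2.22% to 2 d.p.

-2.22%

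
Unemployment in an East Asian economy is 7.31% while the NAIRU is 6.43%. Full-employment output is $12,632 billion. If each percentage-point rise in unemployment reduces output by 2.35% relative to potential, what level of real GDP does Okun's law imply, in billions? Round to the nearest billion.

$12,371 billion

Unemployment gap = 7.31 - 6.43 = 0.88 points, so the output gap is -2.35 × 0.88 = -2.068%.
Actual GDP = 12632 × (1 - 2.068/100) = 12632 × 0.97932 ≈ 12371 billion.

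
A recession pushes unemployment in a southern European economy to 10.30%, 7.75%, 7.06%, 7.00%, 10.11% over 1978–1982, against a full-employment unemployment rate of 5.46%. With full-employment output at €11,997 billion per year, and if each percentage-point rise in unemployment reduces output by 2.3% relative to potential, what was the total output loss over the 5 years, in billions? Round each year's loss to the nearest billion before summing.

€4,117 billion

Year 1978: gap = -2.3 × (10.3 - 5.46) = -11.132%, loss ≈ 11997 × 11.132/100 ≈ 1336.
Year 1979: gap = -2.3 × (7.75 - 5.46) = -5.267%, loss ≈ 11997 × 5.267/100 ≈ 632.
Year 1980: gap = -2.3 × (7.06 - 5.46) = -3.68%, loss ≈ 11997 × 3.68/100 ≈ 441.
Year 1981: gap = -2.3 × (7 - 5.46) = -3.542%, loss ≈ 11997 × 3.542/100 ≈ 425.
Year 1982: gap = -2.3 × (10.11 - 5.46) = -10.695%, loss ≈ 11997 × 10.695/100 ≈ 1283.
Total lost output = 1336 + 632 + 441 + 425 + 1283 = 4117 billion.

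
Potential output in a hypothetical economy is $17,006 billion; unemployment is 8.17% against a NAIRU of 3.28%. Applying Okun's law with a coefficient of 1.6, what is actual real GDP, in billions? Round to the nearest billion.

Unemployment gap = 8.17 - 3.28 = 4.89 points, so the output gap is -1.6 × 4.89 = -7.824%.
Actual GDP = 17006 × (1 - 7.824/100) = 17006 × 0.92176 ≈ 15675 billion.

$15,675 billion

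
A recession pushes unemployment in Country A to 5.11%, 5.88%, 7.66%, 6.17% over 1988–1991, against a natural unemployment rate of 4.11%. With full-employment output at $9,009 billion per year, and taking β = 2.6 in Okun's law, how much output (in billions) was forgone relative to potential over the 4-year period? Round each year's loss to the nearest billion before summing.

$1,964 billion

Year 1988: gap = -2.6 × (5.11 - 4.11) = -2.6%, loss ≈ 9009 × 2.6/100 ≈ 234.
Year 1989: gap = -2.6 × (5.88 - 4.11) = -4.602%, loss ≈ 9009 × 4.602/100 ≈ 415.
Year 1990: gap = -2.6 × (7.66 - 4.11) = -9.23%, loss ≈ 9009 × 9.23/100 ≈ 832.
Year 1991: gap = -2.6 × (6.17 - 4.11) = -5.356%, loss ≈ 9009 × 5.356/100 ≈ 483.
Total lost output = 234 + 415 + 832 + 483 = 1964 billion.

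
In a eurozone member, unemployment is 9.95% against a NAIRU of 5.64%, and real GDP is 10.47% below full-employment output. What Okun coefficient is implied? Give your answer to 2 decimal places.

Okun's law: output gap = -β × (u - u*).
-10.47 = -β × (9.95 - 5.64) = -β × 4.31, so β = 10.47/4.31 = 2.43.

β ≈ 2.43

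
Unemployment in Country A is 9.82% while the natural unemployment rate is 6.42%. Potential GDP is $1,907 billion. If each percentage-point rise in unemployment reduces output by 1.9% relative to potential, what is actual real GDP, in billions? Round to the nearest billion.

Unemployment gap = 9.82 - 6.42 = 3.4 points, so the output gap is -1.9 × 3.4 = -6.46%.
Actual GDP = 1907 × (1 - 6.46/100) = 1907 × 0.9354 ≈ 1784 billion.

$1,784 billion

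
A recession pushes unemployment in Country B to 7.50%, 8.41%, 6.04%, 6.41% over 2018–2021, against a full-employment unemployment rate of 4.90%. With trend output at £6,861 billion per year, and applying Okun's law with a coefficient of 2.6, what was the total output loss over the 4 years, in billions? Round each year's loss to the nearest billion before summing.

Year 2018: gap = -2.6 × (7.5 - 4.9) = -6.76%, loss ≈ 6861 × 6.76/100 ≈ 464.
Year 2019: gap = -2.6 × (8.41 - 4.9) = -9.126%, loss ≈ 6861 × 9.126/100 ≈ 626.
Year 2020: gap = -2.6 × (6.04 - 4.9) = -2.964%, loss ≈ 6861 × 2.964/100 ≈ 203.
Year 2021: gap = -2.6 × (6.41 - 4.9) = -3.926%, loss ≈ 6861 × 3.926/100 ≈ 269.
Total lost output = 464 + 626 + 203 + 269 = 1562 billion.

£1,562 billion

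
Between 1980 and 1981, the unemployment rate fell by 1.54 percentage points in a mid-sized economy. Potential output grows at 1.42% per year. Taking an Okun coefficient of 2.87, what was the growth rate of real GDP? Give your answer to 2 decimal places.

Growth-rate Okun's law: g_Y = g_Y* - β × Δu.
g_Y = 1.42 - 2.87 × (-1.54) = 1.42 + 4.4198 = 5.8398%, i.e. 5.84% to 2 d.p.

5.84%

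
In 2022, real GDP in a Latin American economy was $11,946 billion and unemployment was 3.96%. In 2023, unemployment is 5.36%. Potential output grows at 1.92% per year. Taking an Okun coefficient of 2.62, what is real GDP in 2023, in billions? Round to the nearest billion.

$11,737 billion

Δu = 5.36 - 3.96 = 1.4 points.
Okun's law (growth form): g_Y = g_Y* - β × Δu = 1.92 - 2.62 × (1.40) = 1.92 - 3.668 = -1.748%.
Real GDP in the next year = 11946 × (1 - 1.748/100) = 11946 × 0.98252 ≈ 11737 billion.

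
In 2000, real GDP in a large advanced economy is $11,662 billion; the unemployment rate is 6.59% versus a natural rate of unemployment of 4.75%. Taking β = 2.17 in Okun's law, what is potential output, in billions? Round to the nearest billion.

$12,147 billion

Unemployment gap = 6.59 - 4.75 = 1.84 points, so output gap = -2.17 × 1.84 = -3.9928%.
Since Y = Y* × (1 + gap/100), Y* = 11662/0.960072 ≈ 12147 billion.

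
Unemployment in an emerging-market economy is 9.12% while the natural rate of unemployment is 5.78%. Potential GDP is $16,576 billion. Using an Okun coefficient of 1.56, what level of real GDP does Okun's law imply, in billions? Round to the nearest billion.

$15,712 billion

Unemployment gap = 9.12 - 5.78 = 3.34 points, so the output gap is -1.56 × 3.34 = -5.2104%.
Actual GDP = 16576 × (1 - 5.2104/100) = 16576 × 0.947896 ≈ 15712 billion.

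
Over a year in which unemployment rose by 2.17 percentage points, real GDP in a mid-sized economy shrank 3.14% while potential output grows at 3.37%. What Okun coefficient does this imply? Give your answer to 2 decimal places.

Growth form: g_Y = g_Y* - β × Δu, so β = (g_Y* - g_Y)/Δu.
β = (3.37 + 3.14)/2.17 = 6.51/2.17 = 3.00.

β ≈ 3.00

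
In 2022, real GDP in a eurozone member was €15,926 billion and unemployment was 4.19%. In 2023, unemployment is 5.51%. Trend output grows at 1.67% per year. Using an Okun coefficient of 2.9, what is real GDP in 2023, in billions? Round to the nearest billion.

€15,582 billion

Δu = 5.51 - 4.19 = 1.32 points.
Okun's law (growth form): g_Y = g_Y* - β × Δu = 1.67 - 2.9 × (1.32) = 1.67 - 3.828 = -2.158%.
Real GDP in the next year = 15926 × (1 - 2.158/100) = 15926 × 0.97842 ≈ 15582 billion.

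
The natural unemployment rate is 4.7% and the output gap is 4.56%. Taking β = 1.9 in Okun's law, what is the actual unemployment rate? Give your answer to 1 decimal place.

From Okun's law, u - u* = -(output gap)/β = -(4.56)/1.9 = -2.4 points.
So u = 4.7 - 2.4 = 2.3%.

2.3%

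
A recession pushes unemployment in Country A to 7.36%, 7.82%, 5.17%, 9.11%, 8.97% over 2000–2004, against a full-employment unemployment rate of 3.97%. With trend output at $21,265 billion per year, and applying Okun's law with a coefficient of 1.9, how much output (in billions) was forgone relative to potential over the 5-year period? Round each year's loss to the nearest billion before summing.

$7,508 billion

Year 2000: gap = -1.9 × (7.36 - 3.97) = -6.441%, loss ≈ 21265 × 6.441/100 ≈ 1370.
Year 2001: gap = -1.9 × (7.82 - 3.97) = -7.315%, loss ≈ 21265 × 7.315/100 ≈ 1556.
Year 2002: gap = -1.9 × (5.17 - 3.97) = -2.28%, loss ≈ 21265 × 2.28/100 ≈ 485.
Year 2003: gap = -1.9 × (9.11 - 3.97) = -9.766%, loss ≈ 21265 × 9.766/100 ≈ 2077.
Year 2004: gap = -1.9 × (8.97 - 3.97) = -9.5%, loss ≈ 21265 × 9.5/100 ≈ 2020.
Total lost output = 1370 + 1556 + 485 + 2077 + 2020 = 7508 billion.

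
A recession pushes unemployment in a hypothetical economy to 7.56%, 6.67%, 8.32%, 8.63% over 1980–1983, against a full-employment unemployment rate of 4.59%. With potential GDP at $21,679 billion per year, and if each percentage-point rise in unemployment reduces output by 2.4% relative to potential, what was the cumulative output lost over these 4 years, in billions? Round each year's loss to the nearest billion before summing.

$6,670 billion

Year 1980: gap = -2.4 × (7.56 - 4.59) = -7.128%, loss ≈ 21679 × 7.128/100 ≈ 1545.
Year 1981: gap = -2.4 × (6.67 - 4.59) = -4.992%, loss ≈ 21679 × 4.992/100 ≈ 1082.
Year 1982: gap = -2.4 × (8.32 - 4.59) = -8.952%, loss ≈ 21679 × 8.952/100 ≈ 1941.
Year 1983: gap = -2.4 × (8.63 - 4.59) = -9.696%, loss ≈ 21679 × 9.696/100 ≈ 2102.
Total lost output = 1545 + 1082 + 1941 + 2102 = 6670 billion.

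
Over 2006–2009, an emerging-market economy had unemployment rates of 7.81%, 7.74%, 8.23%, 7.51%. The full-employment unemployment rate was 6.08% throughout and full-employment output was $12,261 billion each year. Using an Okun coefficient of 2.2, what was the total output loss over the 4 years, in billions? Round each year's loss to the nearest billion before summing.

$1,881 billion

Year 2006: gap = -2.2 × (7.81 - 6.08) = -3.806%, loss ≈ 12261 × 3.806/100 ≈ 467.
Year 2007: gap = -2.2 × (7.74 - 6.08) = -3.652%, loss ≈ 12261 × 3.652/100 ≈ 448.
Year 2008: gap = -2.2 × (8.23 - 6.08) = -4.73%, loss ≈ 12261 × 4.73/100 ≈ 580.
Year 2009: gap = -2.2 × (7.51 - 6.08) = -3.146%, loss ≈ 12261 × 3.146/100 ≈ 386.
Total lost output = 467 + 448 + 580 + 386 = 1881 billion.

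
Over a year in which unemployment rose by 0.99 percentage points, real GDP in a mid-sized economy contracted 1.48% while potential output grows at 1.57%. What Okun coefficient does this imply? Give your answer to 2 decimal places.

Growth form: g_Y = g_Y* - β × Δu, so β = (g_Y* - g_Y)/Δu.
β = (1.57 + 1.48)/0.99 = 3.05/0.99 = 3.08.

β ≈ 3.08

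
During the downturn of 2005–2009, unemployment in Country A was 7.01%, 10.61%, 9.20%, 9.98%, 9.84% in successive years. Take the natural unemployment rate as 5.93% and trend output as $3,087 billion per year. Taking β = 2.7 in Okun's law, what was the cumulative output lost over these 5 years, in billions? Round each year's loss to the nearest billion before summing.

$1,417 billion

Year 2005: gap = -2.7 × (7.01 - 5.93) = -2.916%, loss ≈ 3087 × 2.916/100 ≈ 90.
Year 2006: gap = -2.7 × (10.61 - 5.93) = -12.636%, loss ≈ 3087 × 12.636/100 ≈ 390.
Year 2007: gap = -2.7 × (9.2 - 5.93) = -8.829%, loss ≈ 3087 × 8.829/100 ≈ 273.
Year 2008: gap = -2.7 × (9.98 - 5.93) = -10.935%, loss ≈ 3087 × 10.935/100 ≈ 338.
Year 2009: gap = -2.7 × (9.84 - 5.93) = -10.557%, loss ≈ 3087 × 10.557/100 ≈ 326.
Total lost output = 90 + 390 + 273 + 338 + 326 = 1417 billion.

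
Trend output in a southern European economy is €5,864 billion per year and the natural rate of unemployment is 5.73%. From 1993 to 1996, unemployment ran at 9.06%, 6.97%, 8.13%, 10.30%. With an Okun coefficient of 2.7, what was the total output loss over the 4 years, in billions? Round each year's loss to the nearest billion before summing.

€1,827 billion

Year 1993: gap = -2.7 × (9.06 - 5.73) = -8.991%, loss ≈ 5864 × 8.991/100 ≈ 527.
Year 1994: gap = -2.7 × (6.97 - 5.73) = -3.348%, loss ≈ 5864 × 3.348/100 ≈ 196.
Year 1995: gap = -2.7 × (8.13 - 5.73) = -6.48%, loss ≈ 5864 × 6.48/100 ≈ 380.
Year 1996: gap = -2.7 × (10.3 - 5.73) = -12.339%, loss ≈ 5864 × 12.339/100 ≈ 724.
Total lost output = 527 + 196 + 380 + 724 = 1827 billion.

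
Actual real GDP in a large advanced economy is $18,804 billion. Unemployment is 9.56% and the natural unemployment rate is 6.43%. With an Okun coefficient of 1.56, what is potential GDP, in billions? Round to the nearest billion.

Unemployment gap = 9.56 - 6.43 = 3.13 points, so output gap = -1.56 × 3.13 = -4.8828%.
Since Y = Y* × (1 + gap/100), Y* = 18804/0.951172 ≈ 19769 billion.

$19,769 billion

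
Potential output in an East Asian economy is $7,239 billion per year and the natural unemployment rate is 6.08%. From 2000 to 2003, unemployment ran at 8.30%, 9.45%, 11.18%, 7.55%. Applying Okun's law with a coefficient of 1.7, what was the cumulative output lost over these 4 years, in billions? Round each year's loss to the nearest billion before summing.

Year 2000: gap = -1.7 × (8.3 - 6.08) = -3.774%, loss ≈ 7239 × 3.774/100 ≈ 273.
Year 2001: gap = -1.7 × (9.45 - 6.08) = -5.729%, loss ≈ 7239 × 5.729/100 ≈ 415.
Year 2002: gap = -1.7 × (11.18 - 6.08) = -8.67%, loss ≈ 7239 × 8.67/100 ≈ 628.
Year 2003: gap = -1.7 × (7.55 - 6.08) = -2.499%, loss ≈ 7239 × 2.499/100 ≈ 181.
Total lost output = 273 + 415 + 628 + 181 = 1497 billion.

$1,497 billion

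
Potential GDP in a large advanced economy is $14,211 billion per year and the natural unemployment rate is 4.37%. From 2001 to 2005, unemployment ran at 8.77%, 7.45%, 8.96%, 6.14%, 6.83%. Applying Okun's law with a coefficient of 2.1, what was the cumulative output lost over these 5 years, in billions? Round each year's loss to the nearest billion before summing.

Year 2001: gap = -2.1 × (8.77 - 4.37) = -9.24%, loss ≈ 14211 × 9.24/100 ≈ 1313.
Year 2002: gap = -2.1 × (7.45 - 4.37) = -6.468%, loss ≈ 14211 × 6.468/100 ≈ 919.
Year 2003: gap = -2.1 × (8.96 - 4.37) = -9.639%, loss ≈ 14211 × 9.639/100 ≈ 1370.
Year 2004: gap = -2.1 × (6.14 - 4.37) = -3.717%, loss ≈ 14211 × 3.717/100 ≈ 528.
Year 2005: gap = -2.1 × (6.83 - 4.37) = -5.166%, loss ≈ 14211 × 5.166/100 ≈ 734.
Total lost output = 1313 + 919 + 1370 + 528 + 734 = 4864 billion.

$4,864 billion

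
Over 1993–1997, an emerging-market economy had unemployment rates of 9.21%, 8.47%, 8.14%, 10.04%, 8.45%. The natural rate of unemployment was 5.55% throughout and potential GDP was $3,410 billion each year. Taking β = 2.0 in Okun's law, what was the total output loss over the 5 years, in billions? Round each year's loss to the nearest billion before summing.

$1,130 billion

Year 1993: gap = -2.0 × (9.21 - 5.55) = -7.32%, loss ≈ 3410 × 7.32/100 ≈ 250.
Year 1994: gap = -2.0 × (8.47 - 5.55) = -5.84%, loss ≈ 3410 × 5.84/100 ≈ 199.
Year 1995: gap = -2.0 × (8.14 - 5.55) = -5.18%, loss ≈ 3410 × 5.18/100 ≈ 177.
Year 1996: gap = -2.0 × (10.04 - 5.55) = -8.98%, loss ≈ 3410 × 8.98/100 ≈ 306.
Year 1997: gap = -2.0 × (8.45 - 5.55) = -5.8%, loss ≈ 3410 × 5.8/100 ≈ 198.
Total lost output = 250 + 199 + 177 + 306 + 198 = 1130 billion.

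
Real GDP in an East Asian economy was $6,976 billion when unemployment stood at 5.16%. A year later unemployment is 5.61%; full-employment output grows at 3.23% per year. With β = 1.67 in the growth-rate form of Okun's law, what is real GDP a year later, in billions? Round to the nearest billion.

$7,149 billion

Δu = 5.61 - 5.16 = 0.45 points.
Okun's law (growth form): g_Y = g_Y* - β × Δu = 3.23 - 1.67 × (0.45) = 3.23 - 0.7515 = 2.4785%.
Real GDP in the next year = 6976 × (1 + 2.4785/100) = 6976 × 1.024785 ≈ 7149 billion.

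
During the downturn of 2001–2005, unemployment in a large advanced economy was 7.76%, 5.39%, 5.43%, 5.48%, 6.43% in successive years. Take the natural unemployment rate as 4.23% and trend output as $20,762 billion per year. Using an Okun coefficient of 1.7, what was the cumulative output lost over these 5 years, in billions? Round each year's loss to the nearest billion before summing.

$3,296 billion

Year 2001: gap = -1.7 × (7.76 - 4.23) = -6.001%, loss ≈ 20762 × 6.001/100 ≈ 1246.
Year 2002: gap = -1.7 × (5.39 - 4.23) = -1.972%, loss ≈ 20762 × 1.972/100 ≈ 409.
Year 2003: gap = -1.7 × (5.43 - 4.23) = -2.04%, loss ≈ 20762 × 2.04/100 ≈ 424.
Year 2004: gap = -1.7 × (5.48 - 4.23) = -2.125%, loss ≈ 20762 × 2.125/100 ≈ 441.
Year 2005: gap = -1.7 × (6.43 - 4.23) = -3.74%, loss ≈ 20762 × 3.74/100 ≈ 776.
Total lost output = 1246 + 409 + 424 + 441 + 776 = 3296 billion.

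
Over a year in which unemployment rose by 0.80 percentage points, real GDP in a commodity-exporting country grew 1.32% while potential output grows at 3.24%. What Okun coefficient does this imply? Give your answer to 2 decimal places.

Growth form: g_Y = g_Y* - β × Δu, so β = (g_Y* - g_Y)/Δu.
β = (3.24 - 1.32)/0.80 = 1.92/0.80 = 2.40.

β ≈ 2.40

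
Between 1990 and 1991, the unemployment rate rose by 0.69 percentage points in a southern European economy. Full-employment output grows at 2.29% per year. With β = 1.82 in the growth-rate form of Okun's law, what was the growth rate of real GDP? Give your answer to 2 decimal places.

1.03%

Growth-rate Okun's law: g_Y = g_Y* - β × Δu.
g_Y = 2.29 - 1.82 × (0.69) = 2.29 - 1.2558 = 1.0342%, i.e. 1.03% to 2 d.p.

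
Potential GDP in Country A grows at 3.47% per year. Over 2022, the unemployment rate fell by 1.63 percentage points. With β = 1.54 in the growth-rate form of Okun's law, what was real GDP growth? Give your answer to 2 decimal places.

Growth-rate Okun's law: g_Y = g_Y* - β × Δu.
g_Y = 3.47 - 1.54 × (-1.63) = 3.47 + 2.5102 = 5.9802%, i.e. 5.98% to 2 d.p.

5.98%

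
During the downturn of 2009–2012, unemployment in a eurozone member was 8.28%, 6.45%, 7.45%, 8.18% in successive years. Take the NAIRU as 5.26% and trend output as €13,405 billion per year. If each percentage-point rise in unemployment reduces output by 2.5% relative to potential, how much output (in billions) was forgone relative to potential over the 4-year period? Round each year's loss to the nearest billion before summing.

Year 2009: gap = -2.5 × (8.28 - 5.26) = -7.55%, loss ≈ 13405 × 7.55/100 ≈ 1012.
Year 2010: gap = -2.5 × (6.45 - 5.26) = -2.975%, loss ≈ 13405 × 2.975/100 ≈ 399.
Year 2011: gap = -2.5 × (7.45 - 5.26) = -5.475%, loss ≈ 13405 × 5.475/100 ≈ 734.
Year 2012: gap = -2.5 × (8.18 - 5.26) = -7.3%, loss ≈ 13405 × 7.3/100 ≈ 979.
Total lost output = 1012 + 399 + 734 + 979 = 3124 billion.

€3,124 billion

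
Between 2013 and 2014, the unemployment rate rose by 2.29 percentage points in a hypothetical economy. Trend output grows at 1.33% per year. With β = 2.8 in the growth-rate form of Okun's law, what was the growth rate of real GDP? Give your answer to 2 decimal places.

-5.08%

Growth-rate Okun's law: g_Y = g_Y* - β × Δu.
g_Y = 1.33 - 2.8 × (2.29) = 1.33 - 6.412 = -5.082%, i.e. -5.08% to 2 d.p.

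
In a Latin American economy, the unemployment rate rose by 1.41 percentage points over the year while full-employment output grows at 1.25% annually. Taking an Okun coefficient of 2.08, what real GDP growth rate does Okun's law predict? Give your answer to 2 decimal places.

-1.68%

Growth-rate Okun's law: g_Y = g_Y* - β × Δu.
g_Y = 1.25 - 2.08 × (1.41) = 1.25 - 2.9328 = -1.6828%, i.e. -1.68% to 2 d.p.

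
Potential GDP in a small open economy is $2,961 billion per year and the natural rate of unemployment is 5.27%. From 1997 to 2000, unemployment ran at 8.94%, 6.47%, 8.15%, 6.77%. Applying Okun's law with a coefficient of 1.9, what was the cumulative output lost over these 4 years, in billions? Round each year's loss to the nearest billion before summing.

Year 1997: gap = -1.9 × (8.94 - 5.27) = -6.973%, loss ≈ 2961 × 6.973/100 ≈ 206.
Year 1998: gap = -1.9 × (6.47 - 5.27) = -2.28%, loss ≈ 2961 × 2.28/100 ≈ 68.
Year 1999: gap = -1.9 × (8.15 - 5.27) = -5.472%, loss ≈ 2961 × 5.472/100 ≈ 162.
Year 2000: gap = -1.9 × (6.77 - 5.27) = -2.85%, loss ≈ 2961 × 2.85/100 ≈ 84.
Total lost output = 206 + 68 + 162 + 84 = 520 billion.

$520 billion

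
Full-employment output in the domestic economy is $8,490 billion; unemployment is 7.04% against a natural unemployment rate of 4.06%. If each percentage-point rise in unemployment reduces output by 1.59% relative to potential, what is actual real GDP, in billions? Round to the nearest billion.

$8,088 billion

Unemployment gap = 7.04 - 4.06 = 2.98 points, so the output gap is -1.59 × 2.98 = -4.7382%.
Actual GDP = 8490 × (1 - 4.7382/100) = 8490 × 0.952618 ≈ 8088 billion.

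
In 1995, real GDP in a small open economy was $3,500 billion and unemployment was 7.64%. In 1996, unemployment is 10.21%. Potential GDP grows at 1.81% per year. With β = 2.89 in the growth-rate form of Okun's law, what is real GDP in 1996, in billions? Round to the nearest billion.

Δu = 10.21 - 7.64 = 2.57 points.
Okun's law (growth form): g_Y = g_Y* - β × Δu = 1.81 - 2.89 × (2.57) = 1.81 - 7.4273 = -5.6173%.
Real GDP in the next year = 3500 × (1 - 5.6173/100) = 3500 × 0.943827 ≈ 3303 billion.

$3,303 billion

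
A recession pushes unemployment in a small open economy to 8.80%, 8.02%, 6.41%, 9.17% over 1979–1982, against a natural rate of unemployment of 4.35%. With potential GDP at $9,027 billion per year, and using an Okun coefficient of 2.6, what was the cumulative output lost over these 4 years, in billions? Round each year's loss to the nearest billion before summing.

Year 1979: gap = -2.6 × (8.8 - 4.35) = -11.57%, loss ≈ 9027 × 11.57/100 ≈ 1044.
Year 1980: gap = -2.6 × (8.02 - 4.35) = -9.542%, loss ≈ 9027 × 9.542/100 ≈ 861.
Year 1981: gap = -2.6 × (6.41 - 4.35) = -5.356%, loss ≈ 9027 × 5.356/100 ≈ 483.
Year 1982: gap = -2.6 × (9.17 - 4.35) = -12.532%, loss ≈ 9027 × 12.532/100 ≈ 1131.
Total lost output = 1044 + 861 + 483 + 1131 = 3519 billion.

$3,519 billion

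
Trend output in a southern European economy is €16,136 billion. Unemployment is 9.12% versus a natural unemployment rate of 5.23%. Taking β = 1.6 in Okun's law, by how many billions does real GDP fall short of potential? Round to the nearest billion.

Output gap = -1.6 × (9.12 - 5.23) = -1.6 × 3.89 = -6.224%.
Actual GDP ≈ 16136 × 0.93776 ≈ 15132 billion, so the shortfall is 16136 - 15132 = 1004 billion.

€1,004 billion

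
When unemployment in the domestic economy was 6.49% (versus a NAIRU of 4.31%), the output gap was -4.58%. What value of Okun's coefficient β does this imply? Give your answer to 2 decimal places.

β ≈ 2.10

Okun's law: output gap = -β × (u - u*).
-4.58 = -β × (6.49 - 4.31) = -β × 2.18, so β = 4.58/2.18 = 2.10.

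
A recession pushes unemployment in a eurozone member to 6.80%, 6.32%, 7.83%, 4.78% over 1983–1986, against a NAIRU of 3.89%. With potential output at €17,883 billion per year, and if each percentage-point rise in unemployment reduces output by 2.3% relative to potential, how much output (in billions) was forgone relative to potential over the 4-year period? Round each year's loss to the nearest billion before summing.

Year 1983: gap = -2.3 × (6.8 - 3.89) = -6.693%, loss ≈ 17883 × 6.693/100 ≈ 1197.
Year 1984: gap = -2.3 × (6.32 - 3.89) = -5.589%, loss ≈ 17883 × 5.589/100 ≈ 999.
Year 1985: gap = -2.3 × (7.83 - 3.89) = -9.062%, loss ≈ 17883 × 9.062/100 ≈ 1621.
Year 1986: gap = -2.3 × (4.78 - 3.89) = -2.047%, loss ≈ 17883 × 2.047/100 ≈ 366.
Total lost output = 1197 + 999 + 1621 + 366 = 4183 billion.

€4,183 billion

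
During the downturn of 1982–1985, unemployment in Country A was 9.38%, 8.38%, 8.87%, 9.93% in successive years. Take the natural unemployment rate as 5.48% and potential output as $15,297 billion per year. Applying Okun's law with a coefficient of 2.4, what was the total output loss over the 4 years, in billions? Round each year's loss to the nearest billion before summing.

$5,376 billion

Year 1982: gap = -2.4 × (9.38 - 5.48) = -9.36%, loss ≈ 15297 × 9.36/100 ≈ 1432.
Year 1983: gap = -2.4 × (8.38 - 5.48) = -6.96%, loss ≈ 15297 × 6.96/100 ≈ 1065.
Year 1984: gap = -2.4 × (8.87 - 5.48) = -8.136%, loss ≈ 15297 × 8.136/100 ≈ 1245.
Year 1985: gap = -2.4 × (9.93 - 5.48) = -10.68%, loss ≈ 15297 × 10.68/100 ≈ 1634.
Total lost output = 1432 + 1065 + 1245 + 1634 = 5376 billion.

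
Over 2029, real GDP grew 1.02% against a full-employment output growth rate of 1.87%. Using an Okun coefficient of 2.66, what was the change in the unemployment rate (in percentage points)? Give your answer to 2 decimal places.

0.32 percentage points

Growth-rate Okun's law: g_Y = g_Y* - β × Δu, so Δu = (g_Y* - g_Y)/β.
Δu = (1.87 - 1.02)/2.66 = 0.85/2.66 = 0.32 percentage points.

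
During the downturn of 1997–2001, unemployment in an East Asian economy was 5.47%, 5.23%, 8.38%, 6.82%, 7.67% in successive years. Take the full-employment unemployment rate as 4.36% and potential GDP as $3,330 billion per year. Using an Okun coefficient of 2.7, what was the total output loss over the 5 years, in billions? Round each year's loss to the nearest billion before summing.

$1,058 billion

Year 1997: gap = -2.7 × (5.47 - 4.36) = -2.997%, loss ≈ 3330 × 2.997/100 ≈ 100.
Year 1998: gap = -2.7 × (5.23 - 4.36) = -2.349%, loss ≈ 3330 × 2.349/100 ≈ 78.
Year 1999: gap = -2.7 × (8.38 - 4.36) = -10.854%, loss ≈ 3330 × 10.854/100 ≈ 361.
Year 2000: gap = -2.7 × (6.82 - 4.36) = -6.642%, loss ≈ 3330 × 6.642/100 ≈ 221.
Year 2001: gap = -2.7 × (7.67 - 4.36) = -8.937%, loss ≈ 3330 × 8.937/100 ≈ 298.
Total lost output = 100 + 78 + 361 + 221 + 298 = 1058 billion.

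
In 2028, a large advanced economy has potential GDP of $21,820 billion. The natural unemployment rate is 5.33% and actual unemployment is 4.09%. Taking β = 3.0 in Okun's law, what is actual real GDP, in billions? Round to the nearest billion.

Unemployment gap = 4.09 - 5.33 = -1.24 points, so the output gap is -3 × (-1.24) = 3.72%.
Actual GDP = 21820 × (1 + 3.72/100) = 21820 × 1.0372 ≈ 22632 billion.

$22,632 billion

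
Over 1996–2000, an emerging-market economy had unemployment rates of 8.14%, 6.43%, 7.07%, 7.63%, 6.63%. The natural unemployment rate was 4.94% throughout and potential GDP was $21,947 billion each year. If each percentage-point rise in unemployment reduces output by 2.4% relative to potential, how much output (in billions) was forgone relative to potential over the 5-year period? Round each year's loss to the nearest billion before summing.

$5,900 billion

Year 1996: gap = -2.4 × (8.14 - 4.94) = -7.68%, loss ≈ 21947 × 7.68/100 ≈ 1686.
Year 1997: gap = -2.4 × (6.43 - 4.94) = -3.576%, loss ≈ 21947 × 3.576/100 ≈ 785.
Year 1998: gap = -2.4 × (7.07 - 4.94) = -5.112%, loss ≈ 21947 × 5.112/100 ≈ 1122.
Year 1999: gap = -2.4 × (7.63 - 4.94) = -6.456%, loss ≈ 21947 × 6.456/100 ≈ 1417.
Year 2000: gap = -2.4 × (6.63 - 4.94) = -4.056%, loss ≈ 21947 × 4.056/100 ≈ 890.
Total lost output = 1686 + 785 + 1122 + 1417 + 890 = 5900 billion.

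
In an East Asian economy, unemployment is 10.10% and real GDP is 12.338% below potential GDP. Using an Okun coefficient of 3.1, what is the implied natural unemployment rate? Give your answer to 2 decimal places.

From Okun's law, u - u* = -(output gap)/β = -(-12.338)/3.1 = 3.98 points.
So u* = 10.1 - 3.98 = 6.12%.

6.12%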